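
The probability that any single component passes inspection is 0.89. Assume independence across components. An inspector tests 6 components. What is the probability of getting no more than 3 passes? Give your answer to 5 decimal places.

0.02059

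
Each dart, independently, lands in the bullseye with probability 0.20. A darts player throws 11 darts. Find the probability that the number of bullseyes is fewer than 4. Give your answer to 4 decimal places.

0.8389

X ~ Binomial(11, 0.20); P(X ≤ 3) = Σ C(11,k) p^k (1−p)^(11−k) over k:
  k=0: C(11,0)·0.20^0·0.80^11 = 0.085899
  k=1: C(11,1)·0.20^1·0.80^10 = 0.236223
  k=2: C(11,2)·0.20^2·0.80^9 = 0.295279
  k=3: C(11,3)·0.20^3·0.80^8 = 0.221459
Total = 0.838861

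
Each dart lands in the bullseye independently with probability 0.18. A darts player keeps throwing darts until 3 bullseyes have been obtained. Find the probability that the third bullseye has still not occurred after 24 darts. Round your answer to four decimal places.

0.1671

Needing more than 24 darts ⇔ fewer than 3 successes in the first 24. With X ~ Binomial(24, 0.18), P(Y > 24) = P(X ≤ 2).
  k=0: C(24,0)·0.18^0·0.82^24 = 0.008541
  k=1: C(24,1)·0.18^1·0.82^23 = 0.044999
  k=2: C(24,2)·0.18^2·0.82^22 = 0.113595
P(X ≤ 2) = 0.167135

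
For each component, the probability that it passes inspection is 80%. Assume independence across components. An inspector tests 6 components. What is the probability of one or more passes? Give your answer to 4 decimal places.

0.9999

P(at least one) = 1 − P(none) = 1 − (1 − 0.80)^6
= 1 − 0.000064 = 0.999936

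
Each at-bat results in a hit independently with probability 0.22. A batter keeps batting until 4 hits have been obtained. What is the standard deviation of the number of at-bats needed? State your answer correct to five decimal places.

Y = total at-bats until the fourth success; negative binomial with r=4, p=0.22.
SD(Y) = √[r(1−p)/p²] = √(64.4628099) = 8.0288735

8.02887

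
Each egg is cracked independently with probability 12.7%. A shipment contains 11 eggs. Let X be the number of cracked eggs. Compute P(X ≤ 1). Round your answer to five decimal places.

X ~ Binomial(11, 0.127); P(X ≤ 1) = Σ C(11,k) p^k (1−p)^(11−k) over k:
  k=0: C(11,0)·0.127^0·0.873^11 = 0.2244692
  k=1: C(11,1)·0.127^1·0.873^10 = 0.3592021
Total = 0.5836712

0.58367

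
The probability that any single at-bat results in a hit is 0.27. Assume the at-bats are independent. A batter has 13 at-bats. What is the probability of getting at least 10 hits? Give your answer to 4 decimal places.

X ~ Binomial(13, 0.27); P(X ≥ 10) = Σ C(13,k) p^k (1−p)^(13−k) over k:
  k=10: C(13,10)·0.27^10·0.73^3 = 0.000229
  k=11: C(13,11)·0.27^11·0.73^2 = 0.000023
  k=12: C(13,12)·0.27^12·0.73^1 = 0.000001
  k=13: C(13,13)·0.27^13·0.73^0 = 0.000000
Total = 0.000254

0.0003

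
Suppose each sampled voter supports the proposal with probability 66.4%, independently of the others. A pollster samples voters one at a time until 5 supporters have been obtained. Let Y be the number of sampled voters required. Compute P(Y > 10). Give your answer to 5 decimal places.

Needing more than 10 sampled voters ⇔ fewer than 5 successes in the first 10. With X ~ Binomial(10, 0.664), P(Y > 10) = P(X ≤ 4).
  k=0: C(10,0)·0.664^0·0.336^10 = 0.0000183
  k=1: C(10,1)·0.664^1·0.336^9 = 0.0003624
  k=2: C(10,2)·0.664^2·0.336^8 = 0.0032230
  k=3: C(10,3)·0.664^3·0.336^7 = 0.0169848
  k=4: C(10,4)·0.664^4·0.336^6 = 0.0587391
P(X ≤ 4) = 0.0793277

0.07933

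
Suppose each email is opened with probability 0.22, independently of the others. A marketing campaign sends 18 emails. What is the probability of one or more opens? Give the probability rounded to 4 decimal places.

0.9886

P(at least one) = 1 − P(none) = 1 − (1 − 0.22)^18
= 1 − 0.011421 = 0.988579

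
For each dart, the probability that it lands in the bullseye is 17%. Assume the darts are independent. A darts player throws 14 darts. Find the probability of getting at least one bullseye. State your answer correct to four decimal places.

0.9264

P(at least one) = 1 − P(none) = 1 − (1 − 0.17)^14
= 1 − 0.073637 = 0.926363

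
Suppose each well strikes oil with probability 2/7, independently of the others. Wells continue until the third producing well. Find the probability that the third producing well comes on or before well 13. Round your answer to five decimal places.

0.76465

Finishing within 13 wells ⇔ at least 3 successes in the first 13. With X ~ Binomial(13, 0.285714), P(Y ≤ 13) = 1 − P(X ≤ 2).
  k=0: C(13,0)·0.285714^0·0.714286^13 = 0.0125990
  k=1: C(13,1)·0.285714^1·0.714286^12 = 0.0655147
  k=2: C(13,2)·0.285714^2·0.714286^11 = 0.1572353
1 − 0.2353490 = 0.7646510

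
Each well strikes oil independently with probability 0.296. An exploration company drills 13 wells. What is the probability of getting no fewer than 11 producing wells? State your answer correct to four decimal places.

X ~ Binomial(13, 0.296); P(X ≥ 11) = Σ C(13,k) p^k (1−p)^(13−k) over k:
  k=11: C(13,11)·0.296^11·0.704^2 = 0.000059
  k=12: C(13,12)·0.296^12·0.704^1 = 0.000004
  k=13: C(13,13)·0.296^13·0.704^0 = 0.000000
Total = 0.000063

0.0001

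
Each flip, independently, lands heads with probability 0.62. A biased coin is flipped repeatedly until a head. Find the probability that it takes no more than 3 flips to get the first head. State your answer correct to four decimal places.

Y = number of flips to the first success; geometric, p = 0.62.
P(Y ≤ 3) = 1 − (1−p)^3 = 1 − 0.054872 = 0.945128

0.9451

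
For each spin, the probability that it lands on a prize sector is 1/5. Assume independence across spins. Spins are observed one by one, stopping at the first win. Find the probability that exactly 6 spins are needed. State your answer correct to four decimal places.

Geometric (trials to first success), p = 0.20.
P(Y = 6) = (1−p)^5 · p = 0.32768 · 0.20 = 0.065536

0.0655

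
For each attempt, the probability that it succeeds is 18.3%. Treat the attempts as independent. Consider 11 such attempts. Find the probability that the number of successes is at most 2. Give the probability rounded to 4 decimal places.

0.6737

X ~ Binomial(11, 0.183); P(X ≤ 2) = Σ C(11,k) p^k (1−p)^(11−k) over k:
  k=0: C(11,0)·0.183^0·0.817^11 = 0.108254
  k=1: C(11,1)·0.183^1·0.817^10 = 0.266725
  k=2: C(11,2)·0.183^2·0.817^9 = 0.298719
Total = 0.673698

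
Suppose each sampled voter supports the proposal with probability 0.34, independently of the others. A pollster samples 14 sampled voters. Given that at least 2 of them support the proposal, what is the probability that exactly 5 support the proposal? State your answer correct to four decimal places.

X ~ Binomial(14, 0.34). Want P(X=5 | X≥2) = P(X=5) / P(X≥2).
P(X=5) = C(14,5)·0.34^5·0.66^9 = 0.216149
P(X≥2) = 1 − 0.002976 − 0.021462 = 0.975562
Ratio = 0.216149 / 0.975562 = 0.221564

0.2216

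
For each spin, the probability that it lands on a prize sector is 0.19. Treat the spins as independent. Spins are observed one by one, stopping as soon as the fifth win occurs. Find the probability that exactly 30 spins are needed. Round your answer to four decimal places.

Y = trial on which the fifth success occurs; negative binomial, r=5, p=0.19.
P(Y=30) = C(29,4) · p^5 · (1−p)^25
= 23751 · 0.00024761 · 0.0051538 = 0.030309

0.0303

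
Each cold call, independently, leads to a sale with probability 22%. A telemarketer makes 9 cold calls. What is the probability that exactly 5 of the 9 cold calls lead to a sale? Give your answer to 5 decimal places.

X ~ Binomial(n=9, p=0.22).
P(X=5) = C(9,5) · p^5 · (1−p)^4
= 126 · 0.00051536 · 0.37015 = 0.0240360

0.02404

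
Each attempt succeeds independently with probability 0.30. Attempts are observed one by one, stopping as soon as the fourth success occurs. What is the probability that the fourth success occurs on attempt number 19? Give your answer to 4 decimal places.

Y = trial on which the fourth success occurs; negative binomial, r=4, p=0.30.
P(Y=19) = C(18,3) · p^4 · (1−p)^15
= 816 · 0.0081 · 0.0047476 = 0.031379

0.0314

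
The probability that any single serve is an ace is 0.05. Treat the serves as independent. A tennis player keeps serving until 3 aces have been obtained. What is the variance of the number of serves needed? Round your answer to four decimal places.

1140.0000

Y = total serves until the third success; negative binomial with r=3, p=0.05.
Var(Y) = r(1−p)/p² = 3·0.95 / 0.05² = 1140.000000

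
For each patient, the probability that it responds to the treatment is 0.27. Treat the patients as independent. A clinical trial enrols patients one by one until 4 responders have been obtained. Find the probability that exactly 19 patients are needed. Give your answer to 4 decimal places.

Y = trial on which the fourth success occurs; negative binomial, r=4, p=0.27.
P(Y=19) = C(18,3) · p^4 · (1−p)^15
= 816 · 0.0053144 · 0.0089093 = 0.038636

0.0386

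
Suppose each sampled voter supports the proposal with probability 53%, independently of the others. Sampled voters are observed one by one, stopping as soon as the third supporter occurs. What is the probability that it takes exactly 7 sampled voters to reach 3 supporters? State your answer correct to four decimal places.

Y = trial on which the third success occurs; negative binomial, r=3, p=0.53.
P(Y=7) = C(6,2) · p^3 · (1−p)^4
= 15 · 0.14888 · 0.048797 = 0.108971

0.1090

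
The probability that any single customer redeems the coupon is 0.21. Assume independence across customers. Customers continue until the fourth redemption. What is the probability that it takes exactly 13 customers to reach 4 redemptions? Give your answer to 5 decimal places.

0.05128

Y = trial on which the fourth success occurs; negative binomial, r=4, p=0.21.
P(Y=13) = C(12,3) · p^4 · (1−p)^9
= 220 · 0.0019448 · 0.11985 = 0.0512795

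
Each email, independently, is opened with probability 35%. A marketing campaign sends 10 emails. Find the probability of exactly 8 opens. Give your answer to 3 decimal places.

0.004

X ~ Binomial(n=10, p=0.35).
P(X=8) = C(10,8) · p^8 · (1−p)^2
= 45 · 0.00022519 · 0.4225 = 0.00428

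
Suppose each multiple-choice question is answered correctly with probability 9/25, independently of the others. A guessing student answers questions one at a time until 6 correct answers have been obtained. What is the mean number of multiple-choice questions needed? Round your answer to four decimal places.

16.6667

Y = total multiple-choice questions until the sixth success; negative binomial with r=6, p=0.36.
E[Y] = r / p = 6 / 0.36 = 16.666667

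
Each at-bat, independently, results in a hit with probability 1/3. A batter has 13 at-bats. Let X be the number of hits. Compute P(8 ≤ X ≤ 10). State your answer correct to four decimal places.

0.0344

X ~ Binomial(13, 0.333333); P(8 ≤ X ≤ 10) = Σ C(13,k) p^k (1−p)^(13−k) over k:
  k=8: C(13,8)·0.333333^8·0.666667^5 = 0.025832
  k=9: C(13,9)·0.333333^9·0.666667^4 = 0.007175
  k=10: C(13,10)·0.333333^10·0.666667^3 = 0.001435
Total = 0.034442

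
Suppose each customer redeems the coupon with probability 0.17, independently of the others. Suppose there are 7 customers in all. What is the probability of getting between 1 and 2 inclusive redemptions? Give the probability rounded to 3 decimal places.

X ~ Binomial(7, 0.17); P(1 ≤ X ≤ 2) = Σ C(7,k) p^k (1−p)^(7−k) over k:
  k=1: C(7,1)·0.17^1·0.83^6 = 0.38906
  k=2: C(7,2)·0.17^2·0.83^5 = 0.23906
Total = 0.62812

0.628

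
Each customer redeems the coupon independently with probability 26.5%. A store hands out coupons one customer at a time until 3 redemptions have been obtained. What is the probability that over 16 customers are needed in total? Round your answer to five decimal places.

Needing more than 16 customers ⇔ fewer than 3 successes in the first 16. With X ~ Binomial(16, 0.265), P(Y > 16) = P(X ≤ 2).
  k=0: C(16,0)·0.265^0·0.735^16 = 0.0072543
  k=1: C(16,1)·0.265^1·0.735^15 = 0.0418481
  k=2: C(16,2)·0.265^2·0.735^14 = 0.1131607
P(X ≤ 2) = 0.1622632

0.16226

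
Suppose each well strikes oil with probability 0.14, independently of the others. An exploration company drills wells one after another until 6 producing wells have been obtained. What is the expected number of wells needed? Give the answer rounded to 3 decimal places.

Y = total wells until the sixth success; negative binomial with r=6, p=0.14.
E[Y] = r / p = 6 / 0.14 = 42.85714

42.857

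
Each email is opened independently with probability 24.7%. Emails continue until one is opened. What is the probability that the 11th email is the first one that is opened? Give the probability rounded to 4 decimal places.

0.0145

Geometric (trials to first success), p = 0.247.
P(Y = 11) = (1−p)^10 · p = 0.058607 · 0.247 = 0.014476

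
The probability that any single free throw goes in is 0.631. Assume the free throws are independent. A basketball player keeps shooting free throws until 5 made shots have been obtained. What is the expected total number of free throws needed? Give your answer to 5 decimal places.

Y = total free throws until the fifth success; negative binomial with r=5, p=0.631.
E[Y] = r / p = 5 / 0.631 = 7.9239303

7.92393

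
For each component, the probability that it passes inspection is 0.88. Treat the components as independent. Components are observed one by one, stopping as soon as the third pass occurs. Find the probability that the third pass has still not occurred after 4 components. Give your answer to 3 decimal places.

Needing more than 4 components ⇔ fewer than 3 successes in the first 4. With X ~ Binomial(4, 0.88), P(Y > 4) = P(X ≤ 2).
  k=0: C(4,0)·0.88^0·0.12^4 = 0.00021
  k=1: C(4,1)·0.88^1·0.12^3 = 0.00608
  k=2: C(4,2)·0.88^2·0.12^2 = 0.06691
P(X ≤ 2) = 0.07320

0.073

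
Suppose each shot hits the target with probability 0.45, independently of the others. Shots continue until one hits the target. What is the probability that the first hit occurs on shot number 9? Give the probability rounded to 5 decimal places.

Geometric (trials to first success), p = 0.45.
P(Y = 9) = (1−p)^8 · p = 0.0083734 · 0.45 = 0.0037680

0.00377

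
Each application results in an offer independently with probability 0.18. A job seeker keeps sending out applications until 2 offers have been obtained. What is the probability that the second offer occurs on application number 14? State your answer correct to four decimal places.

0.0389

Y = trial on which the second success occurs; negative binomial, r=2, p=0.18.
P(Y=14) = C(13,1) · p^2 · (1−p)^12
= 13 · 0.0324 · 0.09242 = 0.038927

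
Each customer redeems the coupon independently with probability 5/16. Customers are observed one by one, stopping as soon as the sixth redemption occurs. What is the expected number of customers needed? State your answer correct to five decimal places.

19.20000

Y = total customers until the sixth success; negative binomial with r=6, p=0.3125.
E[Y] = r / p = 6 / 0.3125 = 19.2000000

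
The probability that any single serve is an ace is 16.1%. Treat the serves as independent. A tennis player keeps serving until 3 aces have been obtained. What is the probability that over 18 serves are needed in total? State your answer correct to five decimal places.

Needing more than 18 serves ⇔ fewer than 3 successes in the first 18. With X ~ Binomial(18, 0.161), P(Y > 18) = P(X ≤ 2).
  k=0: C(18,0)·0.161^0·0.839^18 = 0.0424341
  k=1: C(18,1)·0.161^1·0.839^17 = 0.1465722
  k=2: C(18,2)·0.161^2·0.839^16 = 0.2390752
P(X ≤ 2) = 0.4280816

0.42808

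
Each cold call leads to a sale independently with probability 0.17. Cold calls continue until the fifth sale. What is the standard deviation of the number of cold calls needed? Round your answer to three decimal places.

11.983

Y = total cold calls until the fifth success; negative binomial with r=5, p=0.17.
SD(Y) = √[r(1−p)/p²] = √(143.59862) = 11.98326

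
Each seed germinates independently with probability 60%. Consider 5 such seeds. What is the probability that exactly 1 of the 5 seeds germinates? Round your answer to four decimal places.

0.0768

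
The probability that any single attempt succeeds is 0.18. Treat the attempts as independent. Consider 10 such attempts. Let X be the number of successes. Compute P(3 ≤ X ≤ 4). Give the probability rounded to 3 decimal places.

0.241

X ~ Binomial(10, 0.18); P(3 ≤ X ≤ 4) = Σ C(10,k) p^k (1−p)^(10−k) over k:
  k=3: C(10,3)·0.18^3·0.82^7 = 0.17446
  k=4: C(10,4)·0.18^4·0.82^6 = 0.06702
Total = 0.24148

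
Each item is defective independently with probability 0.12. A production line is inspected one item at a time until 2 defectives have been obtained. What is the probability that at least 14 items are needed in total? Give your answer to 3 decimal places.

Needing more than 13 items ⇔ fewer than 2 successes in the first 13. With X ~ Binomial(13, 0.12), P(Y > 13) = P(X ≤ 1).
  k=0: C(13,0)·0.12^0·0.88^13 = 0.18979
  k=1: C(13,1)·0.12^1·0.88^12 = 0.33645
P(X ≤ 1) = 0.52624

0.526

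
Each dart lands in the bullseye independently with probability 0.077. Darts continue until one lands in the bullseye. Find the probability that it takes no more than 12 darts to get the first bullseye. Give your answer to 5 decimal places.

Y = number of darts to the first success; geometric, p = 0.077.
P(Y ≤ 12) = 1 − (1−p)^12 = 1 − 0.3823142 = 0.6176858

0.61769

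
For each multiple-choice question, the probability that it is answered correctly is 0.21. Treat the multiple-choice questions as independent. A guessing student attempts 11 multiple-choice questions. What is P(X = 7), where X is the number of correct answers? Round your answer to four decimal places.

X ~ Binomial(n=11, p=0.21).
P(X=7) = C(11,7) · p^7 · (1−p)^4
= 330 · 1.8011e-05 · 0.3895 = 0.002315

0.0023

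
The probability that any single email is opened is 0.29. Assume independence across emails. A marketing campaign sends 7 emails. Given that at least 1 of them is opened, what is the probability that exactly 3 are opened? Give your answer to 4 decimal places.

X ~ Binomial(7, 0.29). Want P(X=3 | X≥1) = P(X=3) / P(X≥1).
P(X=3) = C(7,3)·0.29^3·0.71^4 = 0.216918
P(X≥1) = 1 − 0.090951 = 0.909049
Ratio = 0.216918 / 0.909049 = 0.238621

0.2386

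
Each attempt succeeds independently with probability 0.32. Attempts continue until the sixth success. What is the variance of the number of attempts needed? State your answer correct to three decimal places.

Y = total attempts until the sixth success; negative binomial with r=6, p=0.32.
Var(Y) = r(1−p)/p² = 6·0.68 / 0.32² = 39.84375

39.844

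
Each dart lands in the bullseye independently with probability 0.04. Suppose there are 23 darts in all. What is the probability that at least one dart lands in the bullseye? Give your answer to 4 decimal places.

P(at least one) = 1 − P(none) = 1 − (1 − 0.04)^23
= 1 − 0.391055 = 0.608945

0.6089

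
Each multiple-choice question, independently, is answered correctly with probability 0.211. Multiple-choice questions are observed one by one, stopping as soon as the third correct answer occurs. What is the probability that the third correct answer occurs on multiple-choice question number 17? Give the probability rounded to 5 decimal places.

Y = trial on which the third success occurs; negative binomial, r=3, p=0.211.
P(Y=17) = C(16,2) · p^3 · (1−p)^14
= 120 · 0.0093939 · 0.036231 = 0.0408420

0.04084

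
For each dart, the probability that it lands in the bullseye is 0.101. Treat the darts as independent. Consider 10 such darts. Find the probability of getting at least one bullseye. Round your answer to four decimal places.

0.6552

P(at least one) = 1 − P(none) = 1 − (1 − 0.101)^10
= 1 − 0.344824 = 0.655176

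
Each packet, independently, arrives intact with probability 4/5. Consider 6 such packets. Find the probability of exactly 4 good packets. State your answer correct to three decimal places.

0.246

X ~ Binomial(n=6, p=0.80).
P(X=4) = C(6,4) · p^4 · (1−p)^2
= 15 · 0.4096 · 0.04 = 0.24576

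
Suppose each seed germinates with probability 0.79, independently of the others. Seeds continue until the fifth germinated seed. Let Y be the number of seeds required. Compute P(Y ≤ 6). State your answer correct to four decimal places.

0.6308

Finishing within 6 seeds ⇔ at least 5 successes in the first 6. With X ~ Binomial(6, 0.79), P(Y ≤ 6) = 1 − P(X ≤ 4).
  k=0: C(6,0)·0.79^0·0.21^6 = 0.000086
  k=1: C(6,1)·0.79^1·0.21^5 = 0.001936
  k=2: C(6,2)·0.79^2·0.21^4 = 0.018206
  k=3: C(6,3)·0.79^3·0.21^3 = 0.091321
  k=4: C(6,4)·0.79^4·0.21^2 = 0.257655
1 − 0.369203 = 0.630797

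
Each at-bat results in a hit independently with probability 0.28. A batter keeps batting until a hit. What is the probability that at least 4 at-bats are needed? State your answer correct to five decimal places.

Y = number of at-bats to the first success; geometric, p = 0.28.
P(Y > 3) = P(first 3 all fail) = (1−p)^3 = 0.3732480

0.37325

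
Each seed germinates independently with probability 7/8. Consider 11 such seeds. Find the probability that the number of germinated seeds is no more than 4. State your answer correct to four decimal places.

X ~ Binomial(11, 0.875); P(X ≤ 4) = Σ C(11,k) p^k (1−p)^(11−k) over k:
  k=0: C(11,0)·0.875^0·0.125^11 = 0.000000
  k=1: C(11,1)·0.875^1·0.125^10 = 0.000000
  k=2: C(11,2)·0.875^2·0.125^9 = 0.000000
  k=3: C(11,3)·0.875^3·0.125^8 = 0.000007
  k=4: C(11,4)·0.875^4·0.125^7 = 0.000092
Total = 0.000099

0.0001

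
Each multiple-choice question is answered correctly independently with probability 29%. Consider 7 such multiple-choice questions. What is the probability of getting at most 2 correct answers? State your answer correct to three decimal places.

X ~ Binomial(7, 0.29); P(X ≤ 2) = Σ C(7,k) p^k (1−p)^(7−k) over k:
  k=0: C(7,0)·0.29^0·0.71^7 = 0.09095
  k=1: C(7,1)·0.29^1·0.71^6 = 0.26004
  k=2: C(7,2)·0.29^2·0.71^5 = 0.31864
Total = 0.66964

0.670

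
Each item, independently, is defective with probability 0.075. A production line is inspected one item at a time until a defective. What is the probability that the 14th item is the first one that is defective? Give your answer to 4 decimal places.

0.0272

Geometric (trials to first success), p = 0.075.
P(Y = 14) = (1−p)^13 · p = 0.36295 · 0.075 = 0.027221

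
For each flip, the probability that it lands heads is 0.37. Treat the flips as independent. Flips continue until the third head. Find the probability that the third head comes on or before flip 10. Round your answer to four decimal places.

Finishing within 10 flips ⇔ at least 3 successes in the first 10. With X ~ Binomial(10, 0.37), P(Y ≤ 10) = 1 − P(X ≤ 2).
  k=0: C(10,0)·0.37^0·0.63^10 = 0.009849
  k=1: C(10,1)·0.37^1·0.63^9 = 0.057845
  k=2: C(10,2)·0.37^2·0.63^8 = 0.152876
1 − 0.220571 = 0.779429

0.7794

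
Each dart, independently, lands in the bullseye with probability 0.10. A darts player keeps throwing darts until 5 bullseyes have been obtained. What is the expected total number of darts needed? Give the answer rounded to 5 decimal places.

50.00000

Y = total darts until the fifth success; negative binomial with r=5, p=0.10.
E[Y] = r / p = 5 / 0.10 = 50.0000000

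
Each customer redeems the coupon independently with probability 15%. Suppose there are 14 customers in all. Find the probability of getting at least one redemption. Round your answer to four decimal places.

0.8972

P(at least one) = 1 − P(none) = 1 − (1 − 0.15)^14
= 1 − 0.102770 = 0.897230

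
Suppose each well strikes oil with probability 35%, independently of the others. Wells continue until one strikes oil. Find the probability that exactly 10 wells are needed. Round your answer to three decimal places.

Geometric (trials to first success), p = 0.35.
P(Y = 10) = (1−p)^9 · p = 0.020712 · 0.35 = 0.00725

0.007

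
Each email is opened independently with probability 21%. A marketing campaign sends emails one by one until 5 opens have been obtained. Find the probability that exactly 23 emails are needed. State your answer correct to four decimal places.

Y = trial on which the fifth success occurs; negative binomial, r=5, p=0.21.
P(Y=23) = C(22,4) · p^5 · (1−p)^18
= 7315 · 0.00040841 · 0.014364 = 0.042914

0.0429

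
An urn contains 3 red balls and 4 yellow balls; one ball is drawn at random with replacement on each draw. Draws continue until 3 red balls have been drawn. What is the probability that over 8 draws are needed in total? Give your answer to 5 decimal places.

0.25863

Needing more than 8 draws ⇔ fewer than 3 successes in the first 8. With X ~ Binomial(8, 0.428571), P(Y > 8) = P(X ≤ 2).
  k=0: C(8,0)·0.428571^0·0.571429^8 = 0.0113683
  k=1: C(8,1)·0.428571^1·0.571429^7 = 0.0682098
  k=2: C(8,2)·0.428571^2·0.571429^6 = 0.1790508
P(X ≤ 2) = 0.2586289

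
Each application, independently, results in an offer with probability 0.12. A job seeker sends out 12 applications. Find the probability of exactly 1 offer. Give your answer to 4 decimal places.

0.3529

X ~ Binomial(n=12, p=0.12).
P(X=1) = C(12,1) · p^1 · (1−p)^11
= 12 · 0.12 · 0.24508 = 0.352916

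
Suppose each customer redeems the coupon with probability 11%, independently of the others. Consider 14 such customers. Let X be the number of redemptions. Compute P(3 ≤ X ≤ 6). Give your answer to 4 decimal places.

X ~ Binomial(14, 0.11); P(3 ≤ X ≤ 6) = Σ C(14,k) p^k (1−p)^(14−k) over k:
  k=3: C(14,3)·0.11^3·0.89^11 = 0.134453
  k=4: C(14,4)·0.11^4·0.89^10 = 0.045699
  k=5: C(14,5)·0.11^5·0.89^9 = 0.011296
  k=6: C(14,6)·0.11^6·0.89^8 = 0.002094
Total = 0.193542

0.1935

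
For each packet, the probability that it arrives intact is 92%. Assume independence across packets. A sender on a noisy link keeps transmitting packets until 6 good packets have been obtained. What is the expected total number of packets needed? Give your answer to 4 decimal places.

6.5217

Y = total packets until the sixth success; negative binomial with r=6, p=0.92.
E[Y] = r / p = 6 / 0.92 = 6.521739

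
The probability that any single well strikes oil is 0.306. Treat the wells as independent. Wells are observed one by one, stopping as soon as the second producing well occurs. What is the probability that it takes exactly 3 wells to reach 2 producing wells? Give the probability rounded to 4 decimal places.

Y = trial on which the second success occurs; negative binomial, r=2, p=0.306.
P(Y=3) = C(2,1) · p^2 · (1−p)^1
= 2 · 0.093636 · 0.694 = 0.129967

0.1300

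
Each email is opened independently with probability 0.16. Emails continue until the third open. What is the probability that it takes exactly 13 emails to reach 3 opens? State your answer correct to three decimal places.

0.047

Y = trial on which the third success occurs; negative binomial, r=3, p=0.16.
P(Y=13) = C(12,2) · p^3 · (1−p)^10
= 66 · 0.004096 · 0.1749 = 0.04728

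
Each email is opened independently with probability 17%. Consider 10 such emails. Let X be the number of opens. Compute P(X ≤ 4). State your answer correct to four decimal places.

0.9832

X ~ Binomial(10, 0.17); P(X ≤ 4) = Σ C(10,k) p^k (1−p)^(10−k) over k:
  k=0: C(10,0)·0.17^0·0.83^10 = 0.155160
  k=1: C(10,1)·0.17^1·0.83^9 = 0.317798
  k=2: C(10,2)·0.17^2·0.83^8 = 0.292911
  k=3: C(10,3)·0.17^3·0.83^7 = 0.159983
  k=4: C(10,4)·0.17^4·0.83^6 = 0.057343
Total = 0.983196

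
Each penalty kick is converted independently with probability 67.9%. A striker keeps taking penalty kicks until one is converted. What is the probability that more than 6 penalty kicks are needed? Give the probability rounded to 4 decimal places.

0.0011

Y = number of penalty kicks to the first success; geometric, p = 0.679.
P(Y > 6) = P(first 6 all fail) = (1−p)^6 = 0.001094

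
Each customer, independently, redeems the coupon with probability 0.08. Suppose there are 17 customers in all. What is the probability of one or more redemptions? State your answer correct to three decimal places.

0.758

P(at least one) = 1 − P(none) = 1 − (1 − 0.08)^17
= 1 − 0.24232 = 0.75768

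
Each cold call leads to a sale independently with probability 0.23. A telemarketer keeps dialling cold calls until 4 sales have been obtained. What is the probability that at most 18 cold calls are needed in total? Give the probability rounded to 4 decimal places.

0.6218

Finishing within 18 cold calls ⇔ at least 4 successes in the first 18. With X ~ Binomial(18, 0.23), P(Y ≤ 18) = 1 − P(X ≤ 3).
  k=0: C(18,0)·0.23^0·0.77^18 = 0.009054
  k=1: C(18,1)·0.23^1·0.77^17 = 0.048679
  k=2: C(18,2)·0.23^2·0.77^16 = 0.123594
  k=3: C(18,3)·0.23^3·0.77^15 = 0.196895
1 − 0.378222 = 0.621778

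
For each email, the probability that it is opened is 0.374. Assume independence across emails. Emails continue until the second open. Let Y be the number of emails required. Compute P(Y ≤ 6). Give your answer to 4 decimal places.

0.7241

Finishing within 6 emails ⇔ at least 2 successes in the first 6. With X ~ Binomial(6, 0.374), P(Y ≤ 6) = 1 − P(X ≤ 1).
  k=0: C(6,0)·0.374^0·0.626^6 = 0.060179
  k=1: C(6,1)·0.374^1·0.626^5 = 0.215722
1 − 0.275901 = 0.724099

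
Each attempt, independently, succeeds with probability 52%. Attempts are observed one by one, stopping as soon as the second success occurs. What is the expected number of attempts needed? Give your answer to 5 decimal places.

3.84615

Y = total attempts until the second success; negative binomial with r=2, p=0.52.
E[Y] = r / p = 2 / 0.52 = 3.8461538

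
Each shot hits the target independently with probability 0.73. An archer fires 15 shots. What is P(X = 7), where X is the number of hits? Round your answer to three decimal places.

X ~ Binomial(n=15, p=0.73).
P(X=7) = C(15,7) · p^7 · (1−p)^8
= 6435 · 0.11047 · 2.8243e-05 = 0.02008

0.020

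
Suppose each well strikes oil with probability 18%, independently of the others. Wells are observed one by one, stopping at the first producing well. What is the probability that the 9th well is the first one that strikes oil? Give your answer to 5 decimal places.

0.03679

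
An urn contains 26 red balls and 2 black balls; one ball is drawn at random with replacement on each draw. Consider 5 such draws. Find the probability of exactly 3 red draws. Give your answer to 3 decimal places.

X ~ Binomial(n=5, p=0.928571).
P(X=3) = C(5,3) · p^3 · (1−p)^2
= 10 · 0.80066 · 0.005102 = 0.04085

0.041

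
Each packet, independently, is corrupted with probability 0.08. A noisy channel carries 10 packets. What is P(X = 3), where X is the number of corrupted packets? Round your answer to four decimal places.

0.0343

X ~ Binomial(n=10, p=0.08).
P(X=3) = C(10,3) · p^3 · (1−p)^7
= 120 · 0.000512 · 0.55785 = 0.034274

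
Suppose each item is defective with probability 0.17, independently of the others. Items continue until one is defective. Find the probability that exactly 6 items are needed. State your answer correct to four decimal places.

0.0670

Geometric (trials to first success), p = 0.17.
P(Y = 6) = (1−p)^5 · p = 0.3939 · 0.17 = 0.066964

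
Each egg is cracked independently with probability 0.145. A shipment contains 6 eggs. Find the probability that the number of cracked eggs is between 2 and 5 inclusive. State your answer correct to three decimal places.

X ~ Binomial(6, 0.145); P(2 ≤ X ≤ 5) = Σ C(6,k) p^k (1−p)^(6−k) over k:
  k=2: C(6,2)·0.145^2·0.855^4 = 0.16854
  k=3: C(6,3)·0.145^3·0.855^3 = 0.03811
  k=4: C(6,4)·0.145^4·0.855^2 = 0.00485
  k=5: C(6,5)·0.145^5·0.855^1 = 0.00033
Total = 0.21182

0.212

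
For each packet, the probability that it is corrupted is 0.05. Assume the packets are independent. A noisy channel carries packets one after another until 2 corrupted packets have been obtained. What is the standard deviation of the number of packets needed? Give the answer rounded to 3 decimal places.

Y = total packets until the second success; negative binomial with r=2, p=0.05.
SD(Y) = √[r(1−p)/p²] = √(760.00000) = 27.56810

27.568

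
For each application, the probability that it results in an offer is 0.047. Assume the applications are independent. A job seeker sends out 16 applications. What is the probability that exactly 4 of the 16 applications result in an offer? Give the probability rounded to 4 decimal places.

0.0050

X ~ Binomial(n=16, p=0.047).
P(X=4) = C(16,4) · p^4 · (1−p)^12
= 1820 · 4.8797e-06 · 0.5612 = 0.004984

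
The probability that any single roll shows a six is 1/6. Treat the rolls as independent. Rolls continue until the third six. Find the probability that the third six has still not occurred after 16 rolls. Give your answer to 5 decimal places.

0.48679

Needing more than 16 rolls ⇔ fewer than 3 successes in the first 16. With X ~ Binomial(16, 0.166667), P(Y > 16) = P(X ≤ 2).
  k=0: C(16,0)·0.166667^0·0.833333^16 = 0.0540879
  k=1: C(16,1)·0.166667^1·0.833333^15 = 0.1730813
  k=2: C(16,2)·0.166667^2·0.833333^14 = 0.2596219
P(X ≤ 2) = 0.4867910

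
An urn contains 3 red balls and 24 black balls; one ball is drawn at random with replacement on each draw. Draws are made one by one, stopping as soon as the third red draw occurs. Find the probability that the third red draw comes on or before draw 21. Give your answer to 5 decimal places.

Finishing within 21 draws ⇔ at least 3 successes in the first 21. With X ~ Binomial(21, 0.111111), P(Y ≤ 21) = 1 − P(X ≤ 2).
  k=0: C(21,0)·0.111111^0·0.888889^21 = 0.0842941
  k=1: C(21,1)·0.111111^1·0.888889^20 = 0.2212719
  k=2: C(21,2)·0.111111^2·0.888889^19 = 0.2765899
1 − 0.5821559 = 0.4178441

0.41784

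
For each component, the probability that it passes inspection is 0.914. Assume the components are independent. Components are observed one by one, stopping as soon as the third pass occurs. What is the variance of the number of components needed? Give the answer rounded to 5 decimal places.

0.30884

Y = total components until the third success; negative binomial with r=3, p=0.914.
Var(Y) = r(1−p)/p² = 3·0.086 / 0.914² = 0.3088356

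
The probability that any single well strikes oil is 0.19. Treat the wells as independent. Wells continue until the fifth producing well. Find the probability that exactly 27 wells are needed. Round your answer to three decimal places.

0.036

Y = trial on which the fifth success occurs; negative binomial, r=5, p=0.19.
P(Y=27) = C(26,4) · p^5 · (1−p)^22
= 14950 · 0.00024761 · 0.0096977 = 0.03590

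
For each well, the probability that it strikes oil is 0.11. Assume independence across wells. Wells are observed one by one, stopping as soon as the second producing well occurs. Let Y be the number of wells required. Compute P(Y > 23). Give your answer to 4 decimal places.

0.2634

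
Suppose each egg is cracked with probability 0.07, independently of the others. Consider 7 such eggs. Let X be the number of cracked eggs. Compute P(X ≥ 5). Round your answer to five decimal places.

X ~ Binomial(7, 0.07); P(X ≥ 5) = Σ C(7,k) p^k (1−p)^(7−k) over k:
  k=5: C(7,5)·0.07^5·0.93^2 = 0.0000305
  k=6: C(7,6)·0.07^6·0.93^1 = 0.0000008
  k=7: C(7,7)·0.07^7·0.93^0 = 0.0000000
Total = 0.0000313

0.00003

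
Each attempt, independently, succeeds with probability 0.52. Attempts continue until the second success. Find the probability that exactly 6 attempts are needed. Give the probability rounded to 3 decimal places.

0.072

Y = trial on which the second success occurs; negative binomial, r=2, p=0.52.
P(Y=6) = C(5,1) · p^2 · (1−p)^4
= 5 · 0.2704 · 0.053084 = 0.07177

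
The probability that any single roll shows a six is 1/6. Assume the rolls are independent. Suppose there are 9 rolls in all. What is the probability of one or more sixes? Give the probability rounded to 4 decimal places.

P(at least one) = 1 − P(none) = 1 − (1 − 0.166667)^9
= 1 − 0.193807 = 0.806193

0.8062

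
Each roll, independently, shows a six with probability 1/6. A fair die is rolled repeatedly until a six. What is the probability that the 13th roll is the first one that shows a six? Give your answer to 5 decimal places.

Geometric (trials to first success), p = 0.166667.
P(Y = 13) = (1−p)^12 · p = 0.11216 · 0.166667 = 0.0186928

0.01869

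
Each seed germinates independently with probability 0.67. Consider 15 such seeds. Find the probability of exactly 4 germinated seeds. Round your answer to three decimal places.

0.001

X ~ Binomial(n=15, p=0.67).
P(X=4) = C(15,4) · p^4 · (1−p)^11
= 1365 · 0.20151 · 5.0542e-06 = 0.00139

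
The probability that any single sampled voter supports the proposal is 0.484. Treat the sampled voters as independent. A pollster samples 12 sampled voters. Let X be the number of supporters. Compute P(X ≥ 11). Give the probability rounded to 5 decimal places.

0.00228

X ~ Binomial(12, 0.484); P(X ≥ 11) = Σ C(12,k) p^k (1−p)^(12−k) over k:
  k=11: C(12,11)·0.484^11·0.516^1 = 0.0021141
  k=12: C(12,12)·0.484^12·0.516^0 = 0.0001653
Total = 0.0022794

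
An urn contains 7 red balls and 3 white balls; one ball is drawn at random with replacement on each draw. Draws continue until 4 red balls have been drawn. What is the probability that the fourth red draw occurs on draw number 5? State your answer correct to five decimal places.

0.28812

Y = trial on which the fourth success occurs; negative binomial, r=4, p=0.70.
P(Y=5) = C(4,3) · p^4 · (1−p)^1
= 4 · 0.2401 · 0.3 = 0.2881200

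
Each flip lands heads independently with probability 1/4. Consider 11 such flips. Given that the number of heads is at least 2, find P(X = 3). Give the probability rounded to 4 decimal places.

0.3215

X ~ Binomial(11, 0.25). Want P(X=3 | X≥2) = P(X=3) / P(X≥2).
P(X=3) = C(11,3)·0.25^3·0.75^8 = 0.258104
P(X≥2) = 1 − 0.042235 − 0.154862 = 0.802903
Ratio = 0.258104 / 0.802903 = 0.321463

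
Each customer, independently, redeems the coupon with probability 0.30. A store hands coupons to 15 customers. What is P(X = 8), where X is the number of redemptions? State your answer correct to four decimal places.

X ~ Binomial(n=15, p=0.30).
P(X=8) = C(15,8) · p^8 · (1−p)^7
= 6435 · 6.561e-05 · 0.082354 = 0.034770

0.0348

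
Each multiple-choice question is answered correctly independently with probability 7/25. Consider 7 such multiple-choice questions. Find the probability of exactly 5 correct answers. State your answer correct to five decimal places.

0.01874

X ~ Binomial(n=7, p=0.28).
P(X=5) = C(7,5) · p^5 · (1−p)^2
= 21 · 0.001721 · 0.5184 = 0.0187359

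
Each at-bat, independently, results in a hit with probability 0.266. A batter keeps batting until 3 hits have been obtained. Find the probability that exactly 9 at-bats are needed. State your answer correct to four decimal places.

Y = trial on which the third success occurs; negative binomial, r=3, p=0.266.
P(Y=9) = C(8,2) · p^3 · (1−p)^6
= 28 · 0.018821 · 0.15638 = 0.082410

0.0824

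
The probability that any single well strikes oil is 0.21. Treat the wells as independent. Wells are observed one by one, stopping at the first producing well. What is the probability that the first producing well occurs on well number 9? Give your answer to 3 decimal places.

Geometric (trials to first success), p = 0.21.
P(Y = 9) = (1−p)^8 · p = 0.15171 · 0.21 = 0.03186

0.032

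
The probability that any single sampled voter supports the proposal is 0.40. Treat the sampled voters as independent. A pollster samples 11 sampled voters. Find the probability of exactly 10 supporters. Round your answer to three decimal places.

0.001

X ~ Binomial(n=11, p=0.40).
P(X=10) = C(11,10) · p^10 · (1−p)^1
= 11 · 0.00010486 · 0.6 = 0.00069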